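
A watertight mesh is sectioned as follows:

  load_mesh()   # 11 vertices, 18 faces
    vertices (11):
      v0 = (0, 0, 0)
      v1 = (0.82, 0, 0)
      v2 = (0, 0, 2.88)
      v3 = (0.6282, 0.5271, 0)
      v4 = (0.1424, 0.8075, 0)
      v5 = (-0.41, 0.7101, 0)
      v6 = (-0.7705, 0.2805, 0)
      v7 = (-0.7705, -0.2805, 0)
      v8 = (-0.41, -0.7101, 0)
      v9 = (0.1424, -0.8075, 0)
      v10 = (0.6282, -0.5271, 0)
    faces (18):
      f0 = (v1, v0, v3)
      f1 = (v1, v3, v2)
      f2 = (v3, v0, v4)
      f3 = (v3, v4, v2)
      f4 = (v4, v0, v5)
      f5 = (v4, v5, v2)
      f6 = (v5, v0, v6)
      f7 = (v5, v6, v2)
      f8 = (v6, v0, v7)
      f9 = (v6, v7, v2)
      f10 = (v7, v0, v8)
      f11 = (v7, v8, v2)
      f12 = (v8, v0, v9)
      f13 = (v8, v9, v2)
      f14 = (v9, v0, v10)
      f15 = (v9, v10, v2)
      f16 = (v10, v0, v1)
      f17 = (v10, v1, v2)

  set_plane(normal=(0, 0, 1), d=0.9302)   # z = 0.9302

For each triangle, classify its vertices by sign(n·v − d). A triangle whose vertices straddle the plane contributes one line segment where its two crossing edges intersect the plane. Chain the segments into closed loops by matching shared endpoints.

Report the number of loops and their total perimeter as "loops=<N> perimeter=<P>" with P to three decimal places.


Straddling triangles (9 of 18):
  (v1,v3,v2) [--+] → (0.4253, 0.356854, 0.9302)–(0.555151, 0, 0.9302)  len=0.3797
  (v3,v4,v2) [--+] → (0.0964068, 0.546689, 0.9302)–(0.4253, 0.356854, 0.9302)  len=0.3797
  (v4,v5,v2) [--+] → (-0.277576, 0.480748, 0.9302)–(0.0964068, 0.546689, 0.9302)  len=0.3798
  (v5,v6,v2) [--+] → (-0.521639, 0.189902, 0.9302)–(-0.277576, 0.480748, 0.9302)  len=0.3797
  (v6,v7,v2) [--+] → (-0.521639, -0.189902, 0.9302)–(-0.521639, 0.189902, 0.9302)  len=0.3798
  (v7,v8,v2) [--+] → (-0.277576, -0.480748, 0.9302)–(-0.521639, -0.189902, 0.9302)  len=0.3797
  (v8,v9,v2) [--+] → (0.0964068, -0.546689, 0.9302)–(-0.277576, -0.480748, 0.9302)  len=0.3798
  (v9,v10,v2) [--+] → (0.4253, -0.356854, 0.9302)–(0.0964068, -0.546689, 0.9302)  len=0.3797
  (v10,v1,v2) [--+] → (0.555151, 0, 0.9302)–(0.4253, -0.356854, 0.9302)  len=0.3797

Chained into 1 loop(s):
  loop 1: 9 segments, perimeter = 3.4177
Total perimeter = 3.418

loops=1 perimeter=3.418


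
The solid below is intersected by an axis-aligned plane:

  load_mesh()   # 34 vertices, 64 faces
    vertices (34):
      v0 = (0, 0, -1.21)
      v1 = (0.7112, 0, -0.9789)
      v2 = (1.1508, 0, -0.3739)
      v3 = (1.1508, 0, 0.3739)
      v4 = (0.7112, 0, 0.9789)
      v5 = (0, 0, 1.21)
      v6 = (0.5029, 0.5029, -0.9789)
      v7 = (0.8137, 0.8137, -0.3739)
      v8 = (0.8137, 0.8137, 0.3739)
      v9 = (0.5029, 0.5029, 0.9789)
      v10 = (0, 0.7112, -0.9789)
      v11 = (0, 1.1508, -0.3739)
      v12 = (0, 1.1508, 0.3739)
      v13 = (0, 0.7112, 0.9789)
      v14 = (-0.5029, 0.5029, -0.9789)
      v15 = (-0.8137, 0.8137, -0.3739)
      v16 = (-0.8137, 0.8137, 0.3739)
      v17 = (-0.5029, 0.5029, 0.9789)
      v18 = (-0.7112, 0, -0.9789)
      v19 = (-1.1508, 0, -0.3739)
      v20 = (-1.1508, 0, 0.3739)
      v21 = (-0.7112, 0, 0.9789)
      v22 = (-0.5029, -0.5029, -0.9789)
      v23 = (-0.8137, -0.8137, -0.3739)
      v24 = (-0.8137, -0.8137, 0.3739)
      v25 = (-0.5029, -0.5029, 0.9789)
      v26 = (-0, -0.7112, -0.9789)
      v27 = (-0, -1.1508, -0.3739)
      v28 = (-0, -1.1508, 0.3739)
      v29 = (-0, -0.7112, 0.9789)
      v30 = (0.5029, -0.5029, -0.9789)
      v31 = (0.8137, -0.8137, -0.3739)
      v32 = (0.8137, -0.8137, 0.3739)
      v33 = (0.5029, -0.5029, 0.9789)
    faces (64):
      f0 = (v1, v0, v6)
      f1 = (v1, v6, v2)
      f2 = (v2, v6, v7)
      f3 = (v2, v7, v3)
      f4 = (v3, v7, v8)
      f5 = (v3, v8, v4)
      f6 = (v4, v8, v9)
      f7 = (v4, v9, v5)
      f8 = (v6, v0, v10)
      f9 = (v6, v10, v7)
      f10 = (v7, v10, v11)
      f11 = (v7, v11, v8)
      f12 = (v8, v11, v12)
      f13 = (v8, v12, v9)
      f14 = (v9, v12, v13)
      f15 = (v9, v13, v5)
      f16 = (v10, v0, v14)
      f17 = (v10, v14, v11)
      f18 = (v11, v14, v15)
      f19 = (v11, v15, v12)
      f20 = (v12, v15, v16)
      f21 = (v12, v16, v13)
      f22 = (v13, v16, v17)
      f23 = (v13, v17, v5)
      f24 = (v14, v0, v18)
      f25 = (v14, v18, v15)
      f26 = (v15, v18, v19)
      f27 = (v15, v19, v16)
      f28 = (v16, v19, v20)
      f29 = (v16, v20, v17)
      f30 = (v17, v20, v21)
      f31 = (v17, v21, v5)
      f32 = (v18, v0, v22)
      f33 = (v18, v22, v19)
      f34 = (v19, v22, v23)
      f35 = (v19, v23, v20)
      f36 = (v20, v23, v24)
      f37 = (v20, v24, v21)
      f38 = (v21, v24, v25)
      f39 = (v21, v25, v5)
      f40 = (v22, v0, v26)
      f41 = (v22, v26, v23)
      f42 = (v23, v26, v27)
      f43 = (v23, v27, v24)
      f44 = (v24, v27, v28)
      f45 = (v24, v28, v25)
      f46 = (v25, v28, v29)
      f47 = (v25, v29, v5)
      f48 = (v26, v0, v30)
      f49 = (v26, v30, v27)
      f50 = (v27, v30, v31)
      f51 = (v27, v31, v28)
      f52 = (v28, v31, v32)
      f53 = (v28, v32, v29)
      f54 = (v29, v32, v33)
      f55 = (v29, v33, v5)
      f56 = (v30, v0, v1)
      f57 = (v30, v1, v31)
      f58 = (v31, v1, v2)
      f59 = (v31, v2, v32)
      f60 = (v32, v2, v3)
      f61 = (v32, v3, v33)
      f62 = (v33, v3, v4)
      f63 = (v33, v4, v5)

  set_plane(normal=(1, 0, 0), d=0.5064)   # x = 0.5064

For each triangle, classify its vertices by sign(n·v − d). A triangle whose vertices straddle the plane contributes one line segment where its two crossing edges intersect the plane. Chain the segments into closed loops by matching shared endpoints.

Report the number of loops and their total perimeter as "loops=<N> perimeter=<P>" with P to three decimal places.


loops=1 perimeter=6.504

Straddling triangles (20 of 64):
  (v1,v0,v6) [+--] → (0.5064, 0, -1.04545)–(0.5064, 0.49445, -0.9789)  len=0.4989
  (v1,v6,v2) [+-+] → (0.5064, 0.49445, -0.9789)–(0.5064, 0.500183, -0.975632)  len=0.0066
  (v2,v6,v7) [+-+] → (0.5064, 0.500183, -0.975632)–(0.5064, 0.5064, -0.972087)  len=0.0072
  (v4,v8,v9) [++-] → (0.5064, 0.5064, 0.972087)–(0.5064, 0.49445, 0.9789)  len=0.0138
  (v4,v9,v5) [+--] → (0.5064, 0.49445, 0.9789)–(0.5064, 0, 1.04545)  len=0.4989
  (v6,v10,v7) [--+] → (0.5064, 0.77499, -0.602383)–(0.5064, 0.5064, -0.972087)  len=0.4570
  (v7,v10,v11) [+--] → (0.5064, 0.77499, -0.602383)–(0.5064, 0.941008, -0.3739)  len=0.2824
  (v7,v11,v8) [+-+] → (0.5064, 0.941008, -0.3739)–(0.5064, 0.941008, 0.0914876)  len=0.4654
  (v8,v11,v12) [+--] → (0.5064, 0.941008, 0.0914876)–(0.5064, 0.941008, 0.3739)  len=0.2824
  (v8,v12,v9) [+--] → (0.5064, 0.941008, 0.3739)–(0.5064, 0.5064, 0.972087)  len=0.7394
  (v27,v30,v31) [--+] → (0.5064, -0.5064, -0.972087)–(0.5064, -0.941008, -0.3739)  len=0.7394
  (v27,v31,v28) [-+-] → (0.5064, -0.941008, -0.3739)–(0.5064, -0.941008, -0.0914876)  len=0.2824
  (v28,v31,v32) [-++] → (0.5064, -0.941008, -0.0914876)–(0.5064, -0.941008, 0.3739)  len=0.4654
  (v28,v32,v29) [-+-] → (0.5064, -0.941008, 0.3739)–(0.5064, -0.77499, 0.602383)  len=0.2824
  (v29,v32,v33) [-+-] → (0.5064, -0.77499, 0.602383)–(0.5064, -0.5064, 0.972087)  len=0.4570
  (v30,v0,v1) [--+] → (0.5064, 0, -1.04545)–(0.5064, -0.49445, -0.9789)  len=0.4989
  (v30,v1,v31) [-++] → (0.5064, -0.49445, -0.9789)–(0.5064, -0.5064, -0.972087)  len=0.0138
  (v32,v3,v33) [++-] → (0.5064, -0.500183, 0.975632)–(0.5064, -0.5064, 0.972087)  len=0.0072
  (v33,v3,v4) [-++] → (0.5064, -0.500183, 0.975632)–(0.5064, -0.49445, 0.9789)  len=0.0066
  (v33,v4,v5) [-+-] → (0.5064, -0.49445, 0.9789)–(0.5064, 0, 1.04545)  len=0.4989

Chained into 1 loop(s):
  loop 1: 20 segments, perimeter = 6.5039
Total perimeter = 6.504


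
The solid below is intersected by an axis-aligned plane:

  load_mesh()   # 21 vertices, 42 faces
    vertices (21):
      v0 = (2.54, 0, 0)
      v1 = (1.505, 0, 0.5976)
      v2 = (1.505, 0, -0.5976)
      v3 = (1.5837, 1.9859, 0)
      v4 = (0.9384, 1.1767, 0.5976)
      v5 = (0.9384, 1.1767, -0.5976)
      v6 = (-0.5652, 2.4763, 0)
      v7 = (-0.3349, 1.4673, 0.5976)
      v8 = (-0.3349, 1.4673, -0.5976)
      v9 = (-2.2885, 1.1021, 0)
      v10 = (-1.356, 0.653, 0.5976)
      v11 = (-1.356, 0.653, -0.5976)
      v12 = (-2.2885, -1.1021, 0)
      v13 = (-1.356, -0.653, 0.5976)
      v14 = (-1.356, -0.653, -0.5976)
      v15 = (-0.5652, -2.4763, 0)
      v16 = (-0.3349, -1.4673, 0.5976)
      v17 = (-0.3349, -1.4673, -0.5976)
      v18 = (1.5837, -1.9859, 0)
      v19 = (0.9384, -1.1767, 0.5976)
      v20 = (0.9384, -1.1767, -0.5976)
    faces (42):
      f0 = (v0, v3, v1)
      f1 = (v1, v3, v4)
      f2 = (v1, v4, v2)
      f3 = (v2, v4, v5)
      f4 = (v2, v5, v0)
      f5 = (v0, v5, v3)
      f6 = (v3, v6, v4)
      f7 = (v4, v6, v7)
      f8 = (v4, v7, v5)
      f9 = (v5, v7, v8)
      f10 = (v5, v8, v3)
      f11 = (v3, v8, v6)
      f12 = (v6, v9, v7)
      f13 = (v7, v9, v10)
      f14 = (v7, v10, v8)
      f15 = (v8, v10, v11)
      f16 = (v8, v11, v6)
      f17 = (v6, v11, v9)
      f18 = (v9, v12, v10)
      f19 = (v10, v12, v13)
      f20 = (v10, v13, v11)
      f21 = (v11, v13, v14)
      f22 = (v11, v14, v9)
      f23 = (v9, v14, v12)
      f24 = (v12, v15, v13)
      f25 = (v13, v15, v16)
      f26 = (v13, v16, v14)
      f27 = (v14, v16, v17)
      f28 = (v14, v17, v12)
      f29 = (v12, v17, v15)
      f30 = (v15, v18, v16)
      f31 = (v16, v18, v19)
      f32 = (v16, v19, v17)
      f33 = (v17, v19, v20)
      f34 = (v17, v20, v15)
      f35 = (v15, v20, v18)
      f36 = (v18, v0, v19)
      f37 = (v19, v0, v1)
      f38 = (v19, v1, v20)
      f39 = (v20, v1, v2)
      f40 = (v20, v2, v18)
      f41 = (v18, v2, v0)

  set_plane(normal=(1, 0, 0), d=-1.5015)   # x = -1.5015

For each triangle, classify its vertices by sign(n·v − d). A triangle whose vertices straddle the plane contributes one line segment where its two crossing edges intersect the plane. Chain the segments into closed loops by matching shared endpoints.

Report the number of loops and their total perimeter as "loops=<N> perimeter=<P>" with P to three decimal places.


loops=1 perimeter=7.396

Straddling triangles (10 of 42):
  (v6,v9,v7) [+-+] → (-1.5015, 1.72967, 0)–(-1.5015, 1.24922, 0.240741)  len=0.5374
  (v7,v9,v10) [+-+] → (-1.5015, 1.24922, 0.240741)–(-1.5015, 0.723074, 0.504355)  len=0.5885
  (v6,v11,v9) [++-] → (-1.5015, 0.723074, -0.504355)–(-1.5015, 1.72967, 0)  len=1.1259
  (v9,v12,v10) [--+] → (-1.5015, 0.379148, 0.504355)–(-1.5015, 0.723074, 0.504355)  len=0.3439
  (v10,v12,v13) [+-+] → (-1.5015, 0.379148, 0.504355)–(-1.5015, -0.723074, 0.504355)  len=1.1022
  (v11,v14,v9) [++-] → (-1.5015, -0.379148, -0.504355)–(-1.5015, 0.723074, -0.504355)  len=1.1022
  (v9,v14,v12) [-+-] → (-1.5015, -0.379148, -0.504355)–(-1.5015, -0.723074, -0.504355)  len=0.3439
  (v12,v15,v13) [-++] → (-1.5015, -1.72967, 0)–(-1.5015, -0.723074, 0.504355)  len=1.1259
  (v14,v17,v12) [++-] → (-1.5015, -1.24922, -0.240741)–(-1.5015, -0.723074, -0.504355)  len=0.5885
  (v12,v17,v15) [-++] → (-1.5015, -1.24922, -0.240741)–(-1.5015, -1.72967, 0)  len=0.5374

Chained into 1 loop(s):
  loop 1: 10 segments, perimeter = 7.3958
Total perimeter = 7.396


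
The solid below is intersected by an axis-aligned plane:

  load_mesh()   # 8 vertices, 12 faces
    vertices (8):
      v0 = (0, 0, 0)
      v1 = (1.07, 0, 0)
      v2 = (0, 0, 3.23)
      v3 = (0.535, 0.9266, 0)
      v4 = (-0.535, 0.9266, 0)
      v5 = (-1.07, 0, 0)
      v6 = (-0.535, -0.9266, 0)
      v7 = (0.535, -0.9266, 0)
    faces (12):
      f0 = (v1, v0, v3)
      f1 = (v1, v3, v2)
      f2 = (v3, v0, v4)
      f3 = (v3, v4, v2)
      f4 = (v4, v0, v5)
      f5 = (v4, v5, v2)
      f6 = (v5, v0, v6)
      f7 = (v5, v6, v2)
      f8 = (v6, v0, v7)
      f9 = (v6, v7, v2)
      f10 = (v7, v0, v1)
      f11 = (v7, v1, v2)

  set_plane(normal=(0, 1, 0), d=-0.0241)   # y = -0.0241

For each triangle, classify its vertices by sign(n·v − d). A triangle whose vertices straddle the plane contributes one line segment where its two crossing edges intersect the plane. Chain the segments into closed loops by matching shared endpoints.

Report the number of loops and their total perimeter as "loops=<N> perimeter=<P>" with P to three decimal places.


loops=1 perimeter=8.768

Straddling triangles (6 of 12):
  (v5,v0,v6) [++-] → (-0.0139148, -0.0241, 0)–(-1.05609, -0.0241, 0)  len=1.0422
  (v5,v6,v2) [+-+] → (-1.05609, -0.0241, 0)–(-0.0139148, -0.0241, 3.14599)  len=3.3141
  (v6,v0,v7) [-+-] → (-0.0139148, -0.0241, 0)–(0.0139148, -0.0241, 0)  len=0.0278
  (v6,v7,v2) [--+] → (0.0139148, -0.0241, 3.14599)–(-0.0139148, -0.0241, 3.14599)  len=0.0278
  (v7,v0,v1) [-++] → (0.0139148, -0.0241, 0)–(1.05609, -0.0241, 0)  len=1.0422
  (v7,v1,v2) [-++] → (1.05609, -0.0241, 0)–(0.0139148, -0.0241, 3.14599)  len=3.3141

Chained into 1 loop(s):
  loop 1: 6 segments, perimeter = 8.7682
Total perimeter = 8.768


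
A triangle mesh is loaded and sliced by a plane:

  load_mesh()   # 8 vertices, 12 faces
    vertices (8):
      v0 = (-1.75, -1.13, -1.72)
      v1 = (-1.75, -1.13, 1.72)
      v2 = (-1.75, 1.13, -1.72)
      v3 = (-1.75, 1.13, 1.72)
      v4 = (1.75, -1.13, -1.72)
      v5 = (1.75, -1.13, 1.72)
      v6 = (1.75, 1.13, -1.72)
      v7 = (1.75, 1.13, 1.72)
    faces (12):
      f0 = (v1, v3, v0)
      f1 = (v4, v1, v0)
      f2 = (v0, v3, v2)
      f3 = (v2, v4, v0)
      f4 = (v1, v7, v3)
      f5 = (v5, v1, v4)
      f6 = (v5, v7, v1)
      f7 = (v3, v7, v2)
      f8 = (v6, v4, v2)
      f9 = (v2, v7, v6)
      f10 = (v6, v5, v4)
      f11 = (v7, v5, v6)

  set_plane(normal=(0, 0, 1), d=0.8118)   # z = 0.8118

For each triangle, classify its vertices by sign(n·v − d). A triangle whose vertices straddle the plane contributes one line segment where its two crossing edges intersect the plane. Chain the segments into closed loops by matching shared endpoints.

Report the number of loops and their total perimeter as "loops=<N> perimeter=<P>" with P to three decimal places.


loops=1 perimeter=11.520

Straddling triangles (8 of 12):
  (v1,v3,v0) [++-] → (-1.75, 0.533334, 0.8118)–(-1.75, -1.13, 0.8118)  len=1.6633
  (v4,v1,v0) [-+-] → (-0.825959, -1.13, 0.8118)–(-1.75, -1.13, 0.8118)  len=0.9240
  (v0,v3,v2) [-+-] → (-1.75, 0.533334, 0.8118)–(-1.75, 1.13, 0.8118)  len=0.5967
  (v5,v1,v4) [++-] → (-0.825959, -1.13, 0.8118)–(1.75, -1.13, 0.8118)  len=2.5760
  (v3,v7,v2) [++-] → (0.825959, 1.13, 0.8118)–(-1.75, 1.13, 0.8118)  len=2.5760
  (v2,v7,v6) [-+-] → (0.825959, 1.13, 0.8118)–(1.75, 1.13, 0.8118)  len=0.9240
  (v6,v5,v4) [-+-] → (1.75, -0.533334, 0.8118)–(1.75, -1.13, 0.8118)  len=0.5967
  (v7,v5,v6) [++-] → (1.75, -0.533334, 0.8118)–(1.75, 1.13, 0.8118)  len=1.6633

Chained into 1 loop(s):
  loop 1: 8 segments, perimeter = 11.5200
Total perimeter = 11.520


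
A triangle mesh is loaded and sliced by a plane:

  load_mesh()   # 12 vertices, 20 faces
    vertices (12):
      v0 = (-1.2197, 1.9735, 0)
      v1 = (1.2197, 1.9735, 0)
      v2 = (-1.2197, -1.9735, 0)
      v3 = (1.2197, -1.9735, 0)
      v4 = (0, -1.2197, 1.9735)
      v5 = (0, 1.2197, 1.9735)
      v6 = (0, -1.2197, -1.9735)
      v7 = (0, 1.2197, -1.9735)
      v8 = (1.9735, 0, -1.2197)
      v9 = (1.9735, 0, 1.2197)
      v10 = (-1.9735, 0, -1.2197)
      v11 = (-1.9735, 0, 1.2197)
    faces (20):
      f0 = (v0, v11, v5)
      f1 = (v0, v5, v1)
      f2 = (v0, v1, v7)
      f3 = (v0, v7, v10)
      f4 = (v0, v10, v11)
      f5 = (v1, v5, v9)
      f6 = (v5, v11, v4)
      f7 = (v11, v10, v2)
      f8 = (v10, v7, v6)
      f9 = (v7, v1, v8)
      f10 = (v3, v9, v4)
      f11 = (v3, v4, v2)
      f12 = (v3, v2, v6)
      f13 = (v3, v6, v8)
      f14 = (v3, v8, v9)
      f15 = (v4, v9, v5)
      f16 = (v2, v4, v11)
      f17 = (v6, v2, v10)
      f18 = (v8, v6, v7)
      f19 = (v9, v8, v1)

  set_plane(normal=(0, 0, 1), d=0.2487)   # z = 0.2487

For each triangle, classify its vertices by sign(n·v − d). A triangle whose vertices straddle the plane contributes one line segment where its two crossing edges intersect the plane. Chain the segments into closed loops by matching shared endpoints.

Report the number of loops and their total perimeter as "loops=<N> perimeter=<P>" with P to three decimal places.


loops=1 perimeter=12.730

Straddling triangles (10 of 20):
  (v0,v11,v5) [-++] → (-1.3734, 1.5711, 0.2487)–(-1.06599, 1.87851, 0.2487)  len=0.4347
  (v0,v5,v1) [-+-] → (-1.06599, 1.87851, 0.2487)–(1.06599, 1.87851, 0.2487)  len=2.1320
  (v0,v10,v11) [--+] → (-1.9735, 0, 0.2487)–(-1.3734, 1.5711, 0.2487)  len=1.6818
  (v1,v5,v9) [-++] → (1.06599, 1.87851, 0.2487)–(1.3734, 1.5711, 0.2487)  len=0.4347
  (v11,v10,v2) [+--] → (-1.9735, 0, 0.2487)–(-1.3734, -1.5711, 0.2487)  len=1.6818
  (v3,v9,v4) [-++] → (1.3734, -1.5711, 0.2487)–(1.06599, -1.87851, 0.2487)  len=0.4347
  (v3,v4,v2) [-+-] → (1.06599, -1.87851, 0.2487)–(-1.06599, -1.87851, 0.2487)  len=2.1320
  (v3,v8,v9) [--+] → (1.9735, 0, 0.2487)–(1.3734, -1.5711, 0.2487)  len=1.6818
  (v2,v4,v11) [-++] → (-1.06599, -1.87851, 0.2487)–(-1.3734, -1.5711, 0.2487)  len=0.4347
  (v9,v8,v1) [+--] → (1.9735, 0, 0.2487)–(1.3734, 1.5711, 0.2487)  len=1.6818

Chained into 1 loop(s):
  loop 1: 10 segments, perimeter = 12.7302
Total perimeter = 12.730


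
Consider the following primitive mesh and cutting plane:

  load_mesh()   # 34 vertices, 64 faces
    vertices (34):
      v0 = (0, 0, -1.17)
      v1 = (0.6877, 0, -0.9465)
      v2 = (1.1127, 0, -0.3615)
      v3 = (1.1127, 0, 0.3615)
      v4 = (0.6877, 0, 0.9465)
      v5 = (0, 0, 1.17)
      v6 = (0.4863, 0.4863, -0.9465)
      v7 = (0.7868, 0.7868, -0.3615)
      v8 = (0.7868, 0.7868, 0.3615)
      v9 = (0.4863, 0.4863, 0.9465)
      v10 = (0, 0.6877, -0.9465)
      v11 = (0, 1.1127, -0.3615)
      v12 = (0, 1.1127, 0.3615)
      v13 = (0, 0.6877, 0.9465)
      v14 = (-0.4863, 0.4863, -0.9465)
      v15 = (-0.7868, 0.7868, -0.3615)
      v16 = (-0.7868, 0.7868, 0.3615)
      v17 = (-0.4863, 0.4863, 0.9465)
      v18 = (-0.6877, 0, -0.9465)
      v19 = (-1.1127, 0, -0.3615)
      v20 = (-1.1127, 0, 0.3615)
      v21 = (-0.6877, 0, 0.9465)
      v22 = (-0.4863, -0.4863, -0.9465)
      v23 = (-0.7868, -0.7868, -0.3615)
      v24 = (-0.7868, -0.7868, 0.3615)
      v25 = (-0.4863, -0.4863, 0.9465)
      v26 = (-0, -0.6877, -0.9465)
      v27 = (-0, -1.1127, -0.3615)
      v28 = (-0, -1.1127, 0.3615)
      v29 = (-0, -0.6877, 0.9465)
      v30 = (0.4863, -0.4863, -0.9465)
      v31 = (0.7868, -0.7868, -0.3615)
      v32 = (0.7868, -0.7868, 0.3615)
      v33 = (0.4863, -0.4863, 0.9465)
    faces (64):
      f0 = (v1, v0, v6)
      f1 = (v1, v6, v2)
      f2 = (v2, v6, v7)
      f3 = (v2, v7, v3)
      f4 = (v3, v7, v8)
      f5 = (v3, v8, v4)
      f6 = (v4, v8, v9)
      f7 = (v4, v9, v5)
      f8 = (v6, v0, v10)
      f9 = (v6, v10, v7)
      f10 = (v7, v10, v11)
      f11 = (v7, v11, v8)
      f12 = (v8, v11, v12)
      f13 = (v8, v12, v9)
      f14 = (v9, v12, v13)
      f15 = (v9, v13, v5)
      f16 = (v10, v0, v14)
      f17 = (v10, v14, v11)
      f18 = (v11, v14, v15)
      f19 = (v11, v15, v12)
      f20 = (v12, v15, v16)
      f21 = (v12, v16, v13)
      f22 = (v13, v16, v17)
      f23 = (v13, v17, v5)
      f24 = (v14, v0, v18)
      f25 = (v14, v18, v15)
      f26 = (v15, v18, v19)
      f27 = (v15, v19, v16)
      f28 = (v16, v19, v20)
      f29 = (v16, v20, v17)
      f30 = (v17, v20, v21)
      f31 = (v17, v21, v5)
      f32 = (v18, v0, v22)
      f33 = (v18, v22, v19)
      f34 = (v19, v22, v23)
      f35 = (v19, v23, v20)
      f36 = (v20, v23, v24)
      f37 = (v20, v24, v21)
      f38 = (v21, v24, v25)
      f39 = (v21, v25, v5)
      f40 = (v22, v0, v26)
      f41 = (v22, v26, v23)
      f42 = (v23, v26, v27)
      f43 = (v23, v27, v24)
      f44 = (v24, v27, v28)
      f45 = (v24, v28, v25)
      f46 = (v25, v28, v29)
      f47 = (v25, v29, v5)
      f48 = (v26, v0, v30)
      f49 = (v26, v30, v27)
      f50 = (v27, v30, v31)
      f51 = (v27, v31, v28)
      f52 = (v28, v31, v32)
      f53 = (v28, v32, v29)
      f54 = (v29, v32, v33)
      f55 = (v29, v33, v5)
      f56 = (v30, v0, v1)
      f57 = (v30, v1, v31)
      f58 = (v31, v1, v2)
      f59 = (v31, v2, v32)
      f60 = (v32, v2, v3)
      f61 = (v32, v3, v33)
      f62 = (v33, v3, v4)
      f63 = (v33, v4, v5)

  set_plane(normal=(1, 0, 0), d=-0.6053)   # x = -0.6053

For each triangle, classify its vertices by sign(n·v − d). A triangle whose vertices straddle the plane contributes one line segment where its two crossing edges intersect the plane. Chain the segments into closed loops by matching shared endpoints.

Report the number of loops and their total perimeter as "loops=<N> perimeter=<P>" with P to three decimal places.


Straddling triangles (20 of 64):
  (v11,v14,v15) [++-] → (-0.6053, 0.6053, -0.714836)–(-0.6053, 0.861979, -0.3615)  len=0.4367
  (v11,v15,v12) [+-+] → (-0.6053, 0.861979, -0.3615)–(-0.6053, 0.861979, -0.194717)  len=0.1668
  (v12,v15,v16) [+--] → (-0.6053, 0.861979, -0.194717)–(-0.6053, 0.861979, 0.3615)  len=0.5562
  (v12,v16,v13) [+-+] → (-0.6053, 0.861979, 0.3615)–(-0.6053, 0.763939, 0.496449)  len=0.1668
  (v13,v16,v17) [+-+] → (-0.6053, 0.763939, 0.496449)–(-0.6053, 0.6053, 0.714836)  len=0.2699
  (v14,v0,v18) [++-] → (-0.6053, 0, -0.97328)–(-0.6053, 0.198963, -0.9465)  len=0.2008
  (v14,v18,v15) [+--] → (-0.6053, 0.198963, -0.9465)–(-0.6053, 0.6053, -0.714836)  len=0.4677
  (v16,v20,v17) [--+] → (-0.6053, 0.393915, 0.835365)–(-0.6053, 0.6053, 0.714836)  len=0.2433
  (v17,v20,v21) [+--] → (-0.6053, 0.393915, 0.835365)–(-0.6053, 0.198963, 0.9465)  len=0.2244
  (v17,v21,v5) [+-+] → (-0.6053, 0.198963, 0.9465)–(-0.6053, 0, 0.97328)  len=0.2008
  (v18,v0,v22) [-++] → (-0.6053, 0, -0.97328)–(-0.6053, -0.198963, -0.9465)  len=0.2008
  (v18,v22,v19) [-+-] → (-0.6053, -0.198963, -0.9465)–(-0.6053, -0.393915, -0.835365)  len=0.2244
  (v19,v22,v23) [-+-] → (-0.6053, -0.393915, -0.835365)–(-0.6053, -0.6053, -0.714836)  len=0.2433
  (v21,v24,v25) [--+] → (-0.6053, -0.6053, 0.714836)–(-0.6053, -0.198963, 0.9465)  len=0.4677
  (v21,v25,v5) [-++] → (-0.6053, -0.198963, 0.9465)–(-0.6053, 0, 0.97328)  len=0.2008
  (v22,v26,v23) [++-] → (-0.6053, -0.763939, -0.496449)–(-0.6053, -0.6053, -0.714836)  len=0.2699
  (v23,v26,v27) [-++] → (-0.6053, -0.763939, -0.496449)–(-0.6053, -0.861979, -0.3615)  len=0.1668
  (v23,v27,v24) [-+-] → (-0.6053, -0.861979, -0.3615)–(-0.6053, -0.861979, 0.194717)  len=0.5562
  (v24,v27,v28) [-++] → (-0.6053, -0.861979, 0.194717)–(-0.6053, -0.861979, 0.3615)  len=0.1668
  (v24,v28,v25) [-++] → (-0.6053, -0.861979, 0.3615)–(-0.6053, -0.6053, 0.714836)  len=0.4367

Chained into 1 loop(s):
  loop 1: 20 segments, perimeter = 5.8669
Total perimeter = 5.867

loops=1 perimeter=5.867


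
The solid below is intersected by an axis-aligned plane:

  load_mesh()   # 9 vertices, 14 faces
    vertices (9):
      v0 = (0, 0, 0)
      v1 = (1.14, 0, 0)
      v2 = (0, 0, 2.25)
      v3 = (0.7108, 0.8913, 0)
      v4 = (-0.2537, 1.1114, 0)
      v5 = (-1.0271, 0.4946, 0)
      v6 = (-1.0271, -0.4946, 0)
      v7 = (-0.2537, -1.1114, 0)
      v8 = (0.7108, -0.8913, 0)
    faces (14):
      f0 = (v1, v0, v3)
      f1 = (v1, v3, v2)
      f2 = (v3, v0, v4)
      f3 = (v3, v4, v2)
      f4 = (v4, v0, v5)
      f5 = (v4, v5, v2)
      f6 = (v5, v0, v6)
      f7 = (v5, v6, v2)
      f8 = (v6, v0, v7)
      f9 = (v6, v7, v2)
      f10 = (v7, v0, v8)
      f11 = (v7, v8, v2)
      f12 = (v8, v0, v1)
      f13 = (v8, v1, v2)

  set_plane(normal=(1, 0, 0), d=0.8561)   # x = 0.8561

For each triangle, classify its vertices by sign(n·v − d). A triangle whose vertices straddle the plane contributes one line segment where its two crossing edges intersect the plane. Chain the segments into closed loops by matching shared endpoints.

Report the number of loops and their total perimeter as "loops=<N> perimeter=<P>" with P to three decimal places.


loops=1 perimeter=2.806

Straddling triangles (4 of 14):
  (v1,v0,v3) [+--] → (0.8561, 0, 0)–(0.8561, 0.589562, 0)  len=0.5896
  (v1,v3,v2) [+--] → (0.8561, 0.589562, 0)–(0.8561, 0, 0.560329)  len=0.8134
  (v8,v0,v1) [--+] → (0.8561, 0, 0)–(0.8561, -0.589562, 0)  len=0.5896
  (v8,v1,v2) [-+-] → (0.8561, -0.589562, 0)–(0.8561, 0, 0.560329)  len=0.8134

Chained into 1 loop(s):
  loop 1: 4 segments, perimeter = 2.8058
Total perimeter = 2.806


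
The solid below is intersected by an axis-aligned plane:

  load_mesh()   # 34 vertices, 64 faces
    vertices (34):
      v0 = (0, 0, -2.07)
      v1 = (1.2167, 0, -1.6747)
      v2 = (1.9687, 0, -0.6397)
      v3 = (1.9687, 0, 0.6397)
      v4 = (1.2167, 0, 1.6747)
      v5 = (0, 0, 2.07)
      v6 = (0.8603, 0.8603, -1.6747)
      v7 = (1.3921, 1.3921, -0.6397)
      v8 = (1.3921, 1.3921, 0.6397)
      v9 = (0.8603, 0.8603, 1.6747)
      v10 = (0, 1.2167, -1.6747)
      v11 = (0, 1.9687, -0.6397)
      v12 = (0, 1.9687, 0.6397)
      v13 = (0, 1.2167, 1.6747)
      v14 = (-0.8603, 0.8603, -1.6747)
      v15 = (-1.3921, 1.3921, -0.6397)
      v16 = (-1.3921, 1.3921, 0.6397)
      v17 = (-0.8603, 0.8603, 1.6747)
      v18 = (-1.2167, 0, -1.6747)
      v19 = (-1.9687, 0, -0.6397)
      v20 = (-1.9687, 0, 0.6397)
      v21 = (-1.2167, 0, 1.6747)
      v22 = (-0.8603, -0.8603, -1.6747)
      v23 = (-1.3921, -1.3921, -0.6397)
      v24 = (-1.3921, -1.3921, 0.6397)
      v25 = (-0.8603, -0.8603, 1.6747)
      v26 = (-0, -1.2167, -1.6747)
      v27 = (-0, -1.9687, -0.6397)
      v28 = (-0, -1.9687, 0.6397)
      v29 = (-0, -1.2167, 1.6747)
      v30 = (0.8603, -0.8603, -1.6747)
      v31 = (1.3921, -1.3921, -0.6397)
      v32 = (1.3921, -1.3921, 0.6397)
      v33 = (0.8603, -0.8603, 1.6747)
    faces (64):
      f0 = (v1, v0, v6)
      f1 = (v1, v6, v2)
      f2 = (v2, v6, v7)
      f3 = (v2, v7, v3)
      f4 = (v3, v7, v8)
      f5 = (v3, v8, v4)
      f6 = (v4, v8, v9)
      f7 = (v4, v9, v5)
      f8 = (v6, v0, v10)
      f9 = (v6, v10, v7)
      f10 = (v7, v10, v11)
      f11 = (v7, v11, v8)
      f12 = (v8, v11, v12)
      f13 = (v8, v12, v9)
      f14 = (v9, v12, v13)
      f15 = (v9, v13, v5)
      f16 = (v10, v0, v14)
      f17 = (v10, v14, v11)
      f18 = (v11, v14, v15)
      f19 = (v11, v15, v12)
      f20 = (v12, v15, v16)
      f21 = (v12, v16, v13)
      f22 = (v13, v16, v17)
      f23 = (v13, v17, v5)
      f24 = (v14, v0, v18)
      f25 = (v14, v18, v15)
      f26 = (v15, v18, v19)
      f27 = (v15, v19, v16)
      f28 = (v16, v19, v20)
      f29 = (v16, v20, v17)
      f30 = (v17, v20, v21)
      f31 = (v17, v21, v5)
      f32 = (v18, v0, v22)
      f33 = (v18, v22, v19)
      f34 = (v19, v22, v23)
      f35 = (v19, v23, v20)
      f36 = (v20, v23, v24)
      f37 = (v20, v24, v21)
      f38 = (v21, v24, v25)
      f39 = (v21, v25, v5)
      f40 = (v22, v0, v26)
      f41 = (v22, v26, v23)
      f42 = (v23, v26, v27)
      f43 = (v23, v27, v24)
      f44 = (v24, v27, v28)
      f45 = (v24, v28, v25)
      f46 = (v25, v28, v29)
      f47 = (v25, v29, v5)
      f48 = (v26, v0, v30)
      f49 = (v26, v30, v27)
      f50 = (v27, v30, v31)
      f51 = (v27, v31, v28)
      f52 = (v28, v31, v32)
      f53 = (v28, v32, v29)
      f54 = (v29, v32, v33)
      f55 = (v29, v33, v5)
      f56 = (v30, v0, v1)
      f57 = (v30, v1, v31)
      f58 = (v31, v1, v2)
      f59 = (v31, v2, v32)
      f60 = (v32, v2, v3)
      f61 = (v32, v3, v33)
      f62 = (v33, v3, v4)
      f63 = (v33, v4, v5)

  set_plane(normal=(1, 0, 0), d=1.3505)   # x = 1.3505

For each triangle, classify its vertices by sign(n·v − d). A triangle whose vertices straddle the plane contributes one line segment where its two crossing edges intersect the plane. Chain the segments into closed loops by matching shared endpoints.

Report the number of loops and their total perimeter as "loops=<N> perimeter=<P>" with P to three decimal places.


loops=1 perimeter=9.177

Straddling triangles (18 of 64):
  (v1,v6,v2) [--+] → (1.3505, 0.479824, -1.21696)–(1.3505, 0, -1.49055)  len=0.5523
  (v2,v6,v7) [+-+] → (1.3505, 0.479824, -1.21696)–(1.3505, 1.3505, -0.720663)  len=1.0022
  (v3,v8,v4) [++-] → (1.3505, 1.06193, 0.885173)–(1.3505, 0, 1.49055)  len=1.2224
  (v4,v8,v9) [-+-] → (1.3505, 1.06193, 0.885173)–(1.3505, 1.3505, 0.720663)  len=0.3322
  (v6,v10,v7) [--+] → (1.3505, 1.38686, -0.670629)–(1.3505, 1.3505, -0.720663)  len=0.0618
  (v7,v10,v11) [+--] → (1.3505, 1.38686, -0.670629)–(1.3505, 1.40933, -0.6397)  len=0.0382
  (v7,v11,v8) [+-+] → (1.3505, 1.40933, -0.6397)–(1.3505, 1.40933, 0.601468)  len=1.2412
  (v8,v11,v12) [+--] → (1.3505, 1.40933, 0.601468)–(1.3505, 1.40933, 0.6397)  len=0.0382
  (v8,v12,v9) [+--] → (1.3505, 1.40933, 0.6397)–(1.3505, 1.3505, 0.720663)  len=0.1001
  (v27,v30,v31) [--+] → (1.3505, -1.3505, -0.720663)–(1.3505, -1.40933, -0.6397)  len=0.1001
  (v27,v31,v28) [-+-] → (1.3505, -1.40933, -0.6397)–(1.3505, -1.40933, -0.601468)  len=0.0382
  (v28,v31,v32) [-++] → (1.3505, -1.40933, -0.601468)–(1.3505, -1.40933, 0.6397)  len=1.2412
  (v28,v32,v29) [-+-] → (1.3505, -1.40933, 0.6397)–(1.3505, -1.38686, 0.670629)  len=0.0382
  (v29,v32,v33) [-+-] → (1.3505, -1.38686, 0.670629)–(1.3505, -1.3505, 0.720663)  len=0.0618
  (v30,v1,v31) [--+] → (1.3505, -1.06193, -0.885173)–(1.3505, -1.3505, -0.720663)  len=0.3322
  (v31,v1,v2) [+-+] → (1.3505, -1.06193, -0.885173)–(1.3505, 0, -1.49055)  len=1.2224
  (v32,v3,v33) [++-] → (1.3505, -0.479824, 1.21696)–(1.3505, -1.3505, 0.720663)  len=1.0022
  (v33,v3,v4) [-+-] → (1.3505, -0.479824, 1.21696)–(1.3505, 0, 1.49055)  len=0.5523

Chained into 1 loop(s):
  loop 1: 18 segments, perimeter = 9.1773
Total perimeter = 9.177


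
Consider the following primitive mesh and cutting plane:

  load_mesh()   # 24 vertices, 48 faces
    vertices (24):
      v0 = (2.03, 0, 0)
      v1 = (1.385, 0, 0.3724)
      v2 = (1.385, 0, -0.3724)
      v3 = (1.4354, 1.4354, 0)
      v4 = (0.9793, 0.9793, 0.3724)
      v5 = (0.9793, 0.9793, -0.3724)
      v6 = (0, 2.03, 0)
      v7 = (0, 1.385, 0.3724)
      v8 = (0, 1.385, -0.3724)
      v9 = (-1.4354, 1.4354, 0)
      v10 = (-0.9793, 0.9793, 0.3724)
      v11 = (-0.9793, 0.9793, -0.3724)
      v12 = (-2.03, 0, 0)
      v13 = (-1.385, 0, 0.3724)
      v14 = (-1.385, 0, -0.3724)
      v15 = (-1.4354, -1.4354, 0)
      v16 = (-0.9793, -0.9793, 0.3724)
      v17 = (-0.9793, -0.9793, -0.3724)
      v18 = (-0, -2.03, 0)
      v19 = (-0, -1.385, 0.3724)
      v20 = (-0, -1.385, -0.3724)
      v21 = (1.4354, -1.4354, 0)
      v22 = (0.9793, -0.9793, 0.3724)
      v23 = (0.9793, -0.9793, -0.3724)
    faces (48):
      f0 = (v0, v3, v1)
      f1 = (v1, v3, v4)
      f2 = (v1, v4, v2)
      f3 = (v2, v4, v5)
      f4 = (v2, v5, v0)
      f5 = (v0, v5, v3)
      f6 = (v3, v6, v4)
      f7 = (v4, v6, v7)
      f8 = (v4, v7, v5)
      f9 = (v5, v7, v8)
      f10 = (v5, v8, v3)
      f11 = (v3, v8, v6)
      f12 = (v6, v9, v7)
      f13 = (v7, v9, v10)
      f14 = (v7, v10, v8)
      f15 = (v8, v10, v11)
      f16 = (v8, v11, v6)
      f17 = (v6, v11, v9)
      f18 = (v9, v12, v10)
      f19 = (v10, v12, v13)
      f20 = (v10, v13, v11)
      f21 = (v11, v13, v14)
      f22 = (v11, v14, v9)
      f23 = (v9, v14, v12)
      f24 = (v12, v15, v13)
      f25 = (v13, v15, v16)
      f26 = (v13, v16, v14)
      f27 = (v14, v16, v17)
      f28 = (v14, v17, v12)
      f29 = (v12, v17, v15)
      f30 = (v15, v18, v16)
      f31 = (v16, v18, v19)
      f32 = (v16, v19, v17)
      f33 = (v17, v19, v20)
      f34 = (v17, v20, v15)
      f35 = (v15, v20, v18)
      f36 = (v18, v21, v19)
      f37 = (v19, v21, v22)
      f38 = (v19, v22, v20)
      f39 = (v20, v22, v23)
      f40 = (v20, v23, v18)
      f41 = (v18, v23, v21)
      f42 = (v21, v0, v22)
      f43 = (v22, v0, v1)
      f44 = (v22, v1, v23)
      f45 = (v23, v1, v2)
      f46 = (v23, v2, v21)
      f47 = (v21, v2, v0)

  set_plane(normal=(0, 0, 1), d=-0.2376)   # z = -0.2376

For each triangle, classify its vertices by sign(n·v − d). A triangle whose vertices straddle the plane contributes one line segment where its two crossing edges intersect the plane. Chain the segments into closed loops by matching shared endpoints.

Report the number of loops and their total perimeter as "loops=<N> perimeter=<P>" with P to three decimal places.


loops=2 perimeter=18.390

Straddling triangles (32 of 48):
  (v1,v4,v2) [++-] → (1.31157, 0.177242, -0.2376)–(1.385, 0, -0.2376)  len=0.1918
  (v2,v4,v5) [-+-] → (1.31157, 0.177242, -0.2376)–(0.9793, 0.9793, -0.2376)  len=0.8682
  (v2,v5,v0) [--+] → (1.35963, 0.624817, -0.2376)–(1.61847, 0, -0.2376)  len=0.6763
  (v0,v5,v3) [+-+] → (1.35963, 0.624817, -0.2376)–(1.1444, 1.1444, -0.2376)  len=0.5624
  (v4,v7,v5) [++-] → (0.802058, 1.05273, -0.2376)–(0.9793, 0.9793, -0.2376)  len=0.1918
  (v5,v7,v8) [-+-] → (0.802058, 1.05273, -0.2376)–(0, 1.385, -0.2376)  len=0.8682
  (v5,v8,v3) [--+] → (0.519581, 1.40324, -0.2376)–(1.1444, 1.1444, -0.2376)  len=0.6763
  (v3,v8,v6) [+-+] → (0.519581, 1.40324, -0.2376)–(0, 1.61847, -0.2376)  len=0.5624
  (v7,v10,v8) [++-] → (-0.177242, 1.31157, -0.2376)–(0, 1.385, -0.2376)  len=0.1918
  (v8,v10,v11) [-+-] → (-0.177242, 1.31157, -0.2376)–(-0.9793, 0.9793, -0.2376)  len=0.8682
  (v8,v11,v6) [--+] → (-0.624817, 1.35963, -0.2376)–(0, 1.61847, -0.2376)  len=0.6763
  (v6,v11,v9) [+-+] → (-0.624817, 1.35963, -0.2376)–(-1.1444, 1.1444, -0.2376)  len=0.5624
  (v10,v13,v11) [++-] → (-1.05273, 0.802058, -0.2376)–(-0.9793, 0.9793, -0.2376)  len=0.1918
  (v11,v13,v14) [-+-] → (-1.05273, 0.802058, -0.2376)–(-1.385, 0, -0.2376)  len=0.8682
  (v11,v14,v9) [--+] → (-1.40324, 0.519581, -0.2376)–(-1.1444, 1.1444, -0.2376)  len=0.6763
  (v9,v14,v12) [+-+] → (-1.40324, 0.519581, -0.2376)–(-1.61847, 0, -0.2376)  len=0.5624
  (v13,v16,v14) [++-] → (-1.31157, -0.177242, -0.2376)–(-1.385, 0, -0.2376)  len=0.1918
  (v14,v16,v17) [-+-] → (-1.31157, -0.177242, -0.2376)–(-0.9793, -0.9793, -0.2376)  len=0.8682
  (v14,v17,v12) [--+] → (-1.35963, -0.624817, -0.2376)–(-1.61847, 0, -0.2376)  len=0.6763
  (v12,v17,v15) [+-+] → (-1.35963, -0.624817, -0.2376)–(-1.1444, -1.1444, -0.2376)  len=0.5624
  (v16,v19,v17) [++-] → (-0.802058, -1.05273, -0.2376)–(-0.9793, -0.9793, -0.2376)  len=0.1918
  (v17,v19,v20) [-+-] → (-0.802058, -1.05273, -0.2376)–(0, -1.385, -0.2376)  len=0.8682
  (v17,v20,v15) [--+] → (-0.519581, -1.40324, -0.2376)–(-1.1444, -1.1444, -0.2376)  len=0.6763
  (v15,v20,v18) [+-+] → (-0.519581, -1.40324, -0.2376)–(0, -1.61847, -0.2376)  len=0.5624
  (v19,v22,v20) [++-] → (0.177242, -1.31157, -0.2376)–(0, -1.385, -0.2376)  len=0.1918
  (v20,v22,v23) [-+-] → (0.177242, -1.31157, -0.2376)–(0.9793, -0.9793, -0.2376)  len=0.8682
  (v20,v23,v18) [--+] → (0.624817, -1.35963, -0.2376)–(0, -1.61847, -0.2376)  len=0.6763
  (v18,v23,v21) [+-+] → (0.624817, -1.35963, -0.2376)–(1.1444, -1.1444, -0.2376)  len=0.5624
  (v22,v1,v23) [++-] → (1.05273, -0.802058, -0.2376)–(0.9793, -0.9793, -0.2376)  len=0.1918
  (v23,v1,v2) [-+-] → (1.05273, -0.802058, -0.2376)–(1.385, 0, -0.2376)  len=0.8682
  (v23,v2,v21) [--+] → (1.40324, -0.519581, -0.2376)–(1.1444, -1.1444, -0.2376)  len=0.6763
  (v21,v2,v0) [+-+] → (1.40324, -0.519581, -0.2376)–(1.61847, 0, -0.2376)  len=0.5624

Chained into 2 loop(s):
  loop 1: 16 segments, perimeter = 8.4801
  loop 2: 16 segments, perimeter = 9.9097
Total perimeter = 18.390


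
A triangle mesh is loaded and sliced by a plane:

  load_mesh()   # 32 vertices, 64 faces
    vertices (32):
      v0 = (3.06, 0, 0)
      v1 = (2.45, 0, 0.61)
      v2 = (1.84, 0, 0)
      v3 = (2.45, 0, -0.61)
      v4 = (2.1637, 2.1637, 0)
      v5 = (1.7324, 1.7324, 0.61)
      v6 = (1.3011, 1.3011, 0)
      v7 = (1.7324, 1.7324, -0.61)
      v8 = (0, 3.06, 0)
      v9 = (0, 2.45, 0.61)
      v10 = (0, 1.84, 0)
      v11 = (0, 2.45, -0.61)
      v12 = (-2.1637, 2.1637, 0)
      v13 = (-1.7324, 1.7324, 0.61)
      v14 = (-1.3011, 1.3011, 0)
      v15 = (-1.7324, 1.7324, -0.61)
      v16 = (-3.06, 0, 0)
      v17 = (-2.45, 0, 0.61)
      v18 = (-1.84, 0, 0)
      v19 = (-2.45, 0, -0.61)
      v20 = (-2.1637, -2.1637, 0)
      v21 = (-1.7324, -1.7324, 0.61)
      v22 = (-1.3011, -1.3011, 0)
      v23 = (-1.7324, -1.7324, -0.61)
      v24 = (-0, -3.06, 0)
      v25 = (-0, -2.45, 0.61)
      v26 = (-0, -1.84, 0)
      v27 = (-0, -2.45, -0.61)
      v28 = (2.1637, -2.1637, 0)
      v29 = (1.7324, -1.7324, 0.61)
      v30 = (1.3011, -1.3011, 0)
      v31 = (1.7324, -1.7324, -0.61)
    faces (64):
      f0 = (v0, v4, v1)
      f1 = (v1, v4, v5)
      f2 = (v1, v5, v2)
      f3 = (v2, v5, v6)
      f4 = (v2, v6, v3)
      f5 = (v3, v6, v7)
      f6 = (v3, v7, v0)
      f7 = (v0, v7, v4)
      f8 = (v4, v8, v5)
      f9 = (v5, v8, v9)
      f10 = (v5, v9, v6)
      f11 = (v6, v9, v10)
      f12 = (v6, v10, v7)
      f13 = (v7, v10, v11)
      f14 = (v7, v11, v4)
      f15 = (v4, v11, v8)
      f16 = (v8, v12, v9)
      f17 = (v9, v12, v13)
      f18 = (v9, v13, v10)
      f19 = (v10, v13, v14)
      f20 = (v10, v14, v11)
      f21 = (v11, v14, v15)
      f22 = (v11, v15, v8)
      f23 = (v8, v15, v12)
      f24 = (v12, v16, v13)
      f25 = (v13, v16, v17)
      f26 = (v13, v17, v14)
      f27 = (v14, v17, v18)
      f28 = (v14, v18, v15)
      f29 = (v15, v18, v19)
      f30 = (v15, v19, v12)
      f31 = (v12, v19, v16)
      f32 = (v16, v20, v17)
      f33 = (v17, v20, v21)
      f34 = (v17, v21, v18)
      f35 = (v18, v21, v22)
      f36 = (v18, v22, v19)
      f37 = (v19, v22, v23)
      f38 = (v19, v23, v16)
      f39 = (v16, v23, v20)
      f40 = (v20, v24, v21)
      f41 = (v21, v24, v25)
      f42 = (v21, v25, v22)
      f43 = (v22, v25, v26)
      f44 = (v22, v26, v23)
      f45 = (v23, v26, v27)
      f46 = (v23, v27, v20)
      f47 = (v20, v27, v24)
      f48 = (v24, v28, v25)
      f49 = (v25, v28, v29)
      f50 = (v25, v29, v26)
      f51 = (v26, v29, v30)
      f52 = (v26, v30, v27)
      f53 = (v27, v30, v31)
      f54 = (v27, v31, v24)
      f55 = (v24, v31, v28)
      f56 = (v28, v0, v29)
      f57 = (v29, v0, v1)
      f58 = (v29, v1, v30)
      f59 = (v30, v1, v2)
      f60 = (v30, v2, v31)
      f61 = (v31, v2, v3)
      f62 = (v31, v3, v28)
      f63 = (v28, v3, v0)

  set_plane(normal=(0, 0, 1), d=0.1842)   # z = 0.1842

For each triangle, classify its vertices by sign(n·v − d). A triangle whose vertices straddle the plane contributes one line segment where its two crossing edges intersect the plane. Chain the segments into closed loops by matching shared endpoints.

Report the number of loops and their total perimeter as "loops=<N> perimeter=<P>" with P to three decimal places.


loops=2 perimeter=30.002

Straddling triangles (32 of 64):
  (v0,v4,v1) [--+] → (2.25015, 1.51033, 0.1842)–(2.8758, 0, 0.1842)  len=1.6348
  (v1,v4,v5) [+-+] → (2.25015, 1.51033, 0.1842)–(2.03346, 2.03346, 0.1842)  len=0.5662
  (v1,v5,v2) [++-] → (1.80751, 0.523128, 0.1842)–(2.0242, 0, 0.1842)  len=0.5662
  (v2,v5,v6) [-+-] → (1.80751, 0.523128, 0.1842)–(1.43134, 1.43134, 0.1842)  len=0.9830
  (v4,v8,v5) [--+] → (0.523128, 2.65911, 0.1842)–(2.03346, 2.03346, 0.1842)  len=1.6348
  (v5,v8,v9) [+-+] → (0.523128, 2.65911, 0.1842)–(0, 2.8758, 0.1842)  len=0.5662
  (v5,v9,v6) [++-] → (0.90821, 1.64803, 0.1842)–(1.43134, 1.43134, 0.1842)  len=0.5662
  (v6,v9,v10) [-+-] → (0.90821, 1.64803, 0.1842)–(0, 2.0242, 0.1842)  len=0.9830
  (v8,v12,v9) [--+] → (-1.51033, 2.25015, 0.1842)–(0, 2.8758, 0.1842)  len=1.6348
  (v9,v12,v13) [+-+] → (-1.51033, 2.25015, 0.1842)–(-2.03346, 2.03346, 0.1842)  len=0.5662
  (v9,v13,v10) [++-] → (-0.523128, 1.80751, 0.1842)–(0, 2.0242, 0.1842)  len=0.5662
  (v10,v13,v14) [-+-] → (-0.523128, 1.80751, 0.1842)–(-1.43134, 1.43134, 0.1842)  len=0.9830
  (v12,v16,v13) [--+] → (-2.65911, 0.523128, 0.1842)–(-2.03346, 2.03346, 0.1842)  len=1.6348
  (v13,v16,v17) [+-+] → (-2.65911, 0.523128, 0.1842)–(-2.8758, 0, 0.1842)  len=0.5662
  (v13,v17,v14) [++-] → (-1.64803, 0.90821, 0.1842)–(-1.43134, 1.43134, 0.1842)  len=0.5662
  (v14,v17,v18) [-+-] → (-1.64803, 0.90821, 0.1842)–(-2.0242, 0, 0.1842)  len=0.9830
  (v16,v20,v17) [--+] → (-2.25015, -1.51033, 0.1842)–(-2.8758, 0, 0.1842)  len=1.6348
  (v17,v20,v21) [+-+] → (-2.25015, -1.51033, 0.1842)–(-2.03346, -2.03346, 0.1842)  len=0.5662
  (v17,v21,v18) [++-] → (-1.80751, -0.523128, 0.1842)–(-2.0242, 0, 0.1842)  len=0.5662
  (v18,v21,v22) [-+-] → (-1.80751, -0.523128, 0.1842)–(-1.43134, -1.43134, 0.1842)  len=0.9830
  (v20,v24,v21) [--+] → (-0.523128, -2.65911, 0.1842)–(-2.03346, -2.03346, 0.1842)  len=1.6348
  (v21,v24,v25) [+-+] → (-0.523128, -2.65911, 0.1842)–(0, -2.8758, 0.1842)  len=0.5662
  (v21,v25,v22) [++-] → (-0.90821, -1.64803, 0.1842)–(-1.43134, -1.43134, 0.1842)  len=0.5662
  (v22,v25,v26) [-+-] → (-0.90821, -1.64803, 0.1842)–(0, -2.0242, 0.1842)  len=0.9830
  (v24,v28,v25) [--+] → (1.51033, -2.25015, 0.1842)–(0, -2.8758, 0.1842)  len=1.6348
  (v25,v28,v29) [+-+] → (1.51033, -2.25015, 0.1842)–(2.03346, -2.03346, 0.1842)  len=0.5662
  (v25,v29,v26) [++-] → (0.523128, -1.80751, 0.1842)–(0, -2.0242, 0.1842)  len=0.5662
  (v26,v29,v30) [-+-] → (0.523128, -1.80751, 0.1842)–(1.43134, -1.43134, 0.1842)  len=0.9830
  (v28,v0,v29) [--+] → (2.65911, -0.523128, 0.1842)–(2.03346, -2.03346, 0.1842)  len=1.6348
  (v29,v0,v1) [+-+] → (2.65911, -0.523128, 0.1842)–(2.8758, 0, 0.1842)  len=0.5662
  (v29,v1,v30) [++-] → (1.64803, -0.90821, 0.1842)–(1.43134, -1.43134, 0.1842)  len=0.5662
  (v30,v1,v2) [-+-] → (1.64803, -0.90821, 0.1842)–(2.0242, 0, 0.1842)  len=0.9830

Chained into 2 loop(s):
  loop 1: 16 segments, perimeter = 17.6082
  loop 2: 16 segments, perimeter = 12.3941
Total perimeter = 30.002
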